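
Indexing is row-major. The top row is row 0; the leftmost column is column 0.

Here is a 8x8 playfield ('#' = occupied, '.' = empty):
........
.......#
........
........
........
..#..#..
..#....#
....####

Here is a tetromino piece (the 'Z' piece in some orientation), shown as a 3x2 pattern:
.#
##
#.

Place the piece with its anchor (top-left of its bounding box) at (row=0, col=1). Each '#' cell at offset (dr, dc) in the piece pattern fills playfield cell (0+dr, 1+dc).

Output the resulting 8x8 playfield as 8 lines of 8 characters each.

Answer: ..#.....
.##....#
.#......
........
........
..#..#..
..#....#
....####

Derivation:
Fill (0+0,1+1) = (0,2)
Fill (0+1,1+0) = (1,1)
Fill (0+1,1+1) = (1,2)
Fill (0+2,1+0) = (2,1)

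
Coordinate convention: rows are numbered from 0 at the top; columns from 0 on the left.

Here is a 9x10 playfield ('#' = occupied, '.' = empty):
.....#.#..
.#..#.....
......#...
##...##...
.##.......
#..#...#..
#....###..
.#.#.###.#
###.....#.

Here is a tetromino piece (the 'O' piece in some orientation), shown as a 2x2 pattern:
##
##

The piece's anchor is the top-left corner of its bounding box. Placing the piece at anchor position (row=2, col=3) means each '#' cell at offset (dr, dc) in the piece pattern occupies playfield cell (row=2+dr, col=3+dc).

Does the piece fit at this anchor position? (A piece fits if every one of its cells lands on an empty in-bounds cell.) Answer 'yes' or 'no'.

Check each piece cell at anchor (2, 3):
  offset (0,0) -> (2,3): empty -> OK
  offset (0,1) -> (2,4): empty -> OK
  offset (1,0) -> (3,3): empty -> OK
  offset (1,1) -> (3,4): empty -> OK
All cells valid: yes

Answer: yes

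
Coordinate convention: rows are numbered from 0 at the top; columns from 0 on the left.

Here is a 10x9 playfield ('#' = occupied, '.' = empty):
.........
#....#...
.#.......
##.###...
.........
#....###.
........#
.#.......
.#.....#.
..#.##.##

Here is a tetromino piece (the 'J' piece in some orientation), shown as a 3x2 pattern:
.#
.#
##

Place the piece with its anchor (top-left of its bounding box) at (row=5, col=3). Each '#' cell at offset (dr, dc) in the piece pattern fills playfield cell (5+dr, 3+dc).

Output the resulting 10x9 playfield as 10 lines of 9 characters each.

Fill (5+0,3+1) = (5,4)
Fill (5+1,3+1) = (6,4)
Fill (5+2,3+0) = (7,3)
Fill (5+2,3+1) = (7,4)

Answer: .........
#....#...
.#.......
##.###...
.........
#...####.
....#...#
.#.##....
.#.....#.
..#.##.##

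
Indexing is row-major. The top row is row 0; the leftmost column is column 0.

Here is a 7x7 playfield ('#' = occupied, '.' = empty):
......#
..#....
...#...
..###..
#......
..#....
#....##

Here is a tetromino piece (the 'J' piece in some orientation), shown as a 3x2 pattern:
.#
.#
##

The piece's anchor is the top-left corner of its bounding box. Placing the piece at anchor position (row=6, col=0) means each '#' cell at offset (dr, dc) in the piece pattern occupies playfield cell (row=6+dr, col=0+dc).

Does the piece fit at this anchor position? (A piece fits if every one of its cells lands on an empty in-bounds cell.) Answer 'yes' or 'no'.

Check each piece cell at anchor (6, 0):
  offset (0,1) -> (6,1): empty -> OK
  offset (1,1) -> (7,1): out of bounds -> FAIL
  offset (2,0) -> (8,0): out of bounds -> FAIL
  offset (2,1) -> (8,1): out of bounds -> FAIL
All cells valid: no

Answer: no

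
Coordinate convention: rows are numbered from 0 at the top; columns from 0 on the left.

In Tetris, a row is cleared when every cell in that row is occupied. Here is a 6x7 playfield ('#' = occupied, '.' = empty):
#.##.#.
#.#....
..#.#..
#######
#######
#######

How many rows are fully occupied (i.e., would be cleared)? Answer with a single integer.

Answer: 3

Derivation:
Check each row:
  row 0: 3 empty cells -> not full
  row 1: 5 empty cells -> not full
  row 2: 5 empty cells -> not full
  row 3: 0 empty cells -> FULL (clear)
  row 4: 0 empty cells -> FULL (clear)
  row 5: 0 empty cells -> FULL (clear)
Total rows cleared: 3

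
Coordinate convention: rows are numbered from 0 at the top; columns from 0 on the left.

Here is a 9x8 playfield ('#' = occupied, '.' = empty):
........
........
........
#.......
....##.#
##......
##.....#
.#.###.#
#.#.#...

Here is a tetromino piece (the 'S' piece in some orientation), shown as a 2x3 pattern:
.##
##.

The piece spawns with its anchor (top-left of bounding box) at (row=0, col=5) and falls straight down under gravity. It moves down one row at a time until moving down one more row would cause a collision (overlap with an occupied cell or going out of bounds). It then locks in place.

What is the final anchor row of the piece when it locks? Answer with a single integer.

Answer: 2

Derivation:
Spawn at (row=0, col=5). Try each row:
  row 0: fits
  row 1: fits
  row 2: fits
  row 3: blocked -> lock at row 2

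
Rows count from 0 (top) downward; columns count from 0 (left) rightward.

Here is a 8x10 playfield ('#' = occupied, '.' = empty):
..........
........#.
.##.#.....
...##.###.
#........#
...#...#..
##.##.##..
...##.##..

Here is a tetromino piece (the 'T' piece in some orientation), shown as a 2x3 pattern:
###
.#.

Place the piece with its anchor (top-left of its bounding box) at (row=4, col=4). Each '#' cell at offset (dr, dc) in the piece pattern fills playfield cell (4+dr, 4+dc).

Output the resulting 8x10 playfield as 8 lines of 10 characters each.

Answer: ..........
........#.
.##.#.....
...##.###.
#...###..#
...#.#.#..
##.##.##..
...##.##..

Derivation:
Fill (4+0,4+0) = (4,4)
Fill (4+0,4+1) = (4,5)
Fill (4+0,4+2) = (4,6)
Fill (4+1,4+1) = (5,5)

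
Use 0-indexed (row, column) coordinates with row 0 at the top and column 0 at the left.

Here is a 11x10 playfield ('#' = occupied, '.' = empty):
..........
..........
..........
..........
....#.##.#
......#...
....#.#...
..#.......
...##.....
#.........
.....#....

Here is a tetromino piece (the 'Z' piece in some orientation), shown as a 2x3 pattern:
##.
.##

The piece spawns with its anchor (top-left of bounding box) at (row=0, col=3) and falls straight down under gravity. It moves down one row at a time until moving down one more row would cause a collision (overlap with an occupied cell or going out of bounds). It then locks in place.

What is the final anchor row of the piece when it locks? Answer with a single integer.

Answer: 2

Derivation:
Spawn at (row=0, col=3). Try each row:
  row 0: fits
  row 1: fits
  row 2: fits
  row 3: blocked -> lock at row 2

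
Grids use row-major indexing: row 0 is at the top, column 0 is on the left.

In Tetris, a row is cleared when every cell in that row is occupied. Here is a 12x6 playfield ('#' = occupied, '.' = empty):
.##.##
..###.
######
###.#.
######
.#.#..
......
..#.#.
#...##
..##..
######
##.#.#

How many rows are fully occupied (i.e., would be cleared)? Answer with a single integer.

Answer: 3

Derivation:
Check each row:
  row 0: 2 empty cells -> not full
  row 1: 3 empty cells -> not full
  row 2: 0 empty cells -> FULL (clear)
  row 3: 2 empty cells -> not full
  row 4: 0 empty cells -> FULL (clear)
  row 5: 4 empty cells -> not full
  row 6: 6 empty cells -> not full
  row 7: 4 empty cells -> not full
  row 8: 3 empty cells -> not full
  row 9: 4 empty cells -> not full
  row 10: 0 empty cells -> FULL (clear)
  row 11: 2 empty cells -> not full
Total rows cleared: 3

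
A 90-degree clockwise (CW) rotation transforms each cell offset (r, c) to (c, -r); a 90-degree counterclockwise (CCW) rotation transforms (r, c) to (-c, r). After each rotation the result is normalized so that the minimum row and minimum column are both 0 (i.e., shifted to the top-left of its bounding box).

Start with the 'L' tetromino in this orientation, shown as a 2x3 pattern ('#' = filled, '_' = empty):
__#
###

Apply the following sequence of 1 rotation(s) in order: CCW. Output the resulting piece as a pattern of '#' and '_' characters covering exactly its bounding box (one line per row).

Answer: ##
_#
_#

Derivation:
Start:
__#
###
After rotation 1 (CCW):
##
_#
_#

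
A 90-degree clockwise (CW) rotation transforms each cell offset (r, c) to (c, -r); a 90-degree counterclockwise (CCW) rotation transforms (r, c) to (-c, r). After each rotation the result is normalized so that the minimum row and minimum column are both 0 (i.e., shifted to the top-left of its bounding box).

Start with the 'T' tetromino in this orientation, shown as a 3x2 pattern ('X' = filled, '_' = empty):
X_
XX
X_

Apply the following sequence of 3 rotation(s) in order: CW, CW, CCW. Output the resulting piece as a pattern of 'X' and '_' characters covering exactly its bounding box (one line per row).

Start:
X_
XX
X_
After rotation 1 (CW):
XXX
_X_
After rotation 2 (CW):
_X
XX
_X
After rotation 3 (CCW):
XXX
_X_

Answer: XXX
_X_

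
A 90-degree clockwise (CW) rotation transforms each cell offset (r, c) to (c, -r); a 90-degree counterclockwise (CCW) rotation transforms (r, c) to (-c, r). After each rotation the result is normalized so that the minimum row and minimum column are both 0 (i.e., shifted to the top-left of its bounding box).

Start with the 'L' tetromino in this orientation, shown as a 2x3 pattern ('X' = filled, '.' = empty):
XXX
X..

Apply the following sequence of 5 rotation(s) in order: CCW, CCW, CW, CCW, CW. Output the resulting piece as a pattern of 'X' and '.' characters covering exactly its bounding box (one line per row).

Start:
XXX
X..
After rotation 1 (CCW):
X.
X.
XX
After rotation 2 (CCW):
..X
XXX
After rotation 3 (CW):
X.
X.
XX
After rotation 4 (CCW):
..X
XXX
After rotation 5 (CW):
X.
X.
XX

Answer: X.
X.
XX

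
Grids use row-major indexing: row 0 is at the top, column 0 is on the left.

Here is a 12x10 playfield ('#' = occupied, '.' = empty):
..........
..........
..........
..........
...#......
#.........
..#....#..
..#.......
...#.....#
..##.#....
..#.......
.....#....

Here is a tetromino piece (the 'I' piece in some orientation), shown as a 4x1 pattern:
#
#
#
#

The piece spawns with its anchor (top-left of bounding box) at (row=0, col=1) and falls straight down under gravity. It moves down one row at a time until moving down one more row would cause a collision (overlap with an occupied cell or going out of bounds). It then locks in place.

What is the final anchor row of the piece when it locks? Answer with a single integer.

Answer: 8

Derivation:
Spawn at (row=0, col=1). Try each row:
  row 0: fits
  row 1: fits
  row 2: fits
  row 3: fits
  row 4: fits
  row 5: fits
  row 6: fits
  row 7: fits
  row 8: fits
  row 9: blocked -> lock at row 8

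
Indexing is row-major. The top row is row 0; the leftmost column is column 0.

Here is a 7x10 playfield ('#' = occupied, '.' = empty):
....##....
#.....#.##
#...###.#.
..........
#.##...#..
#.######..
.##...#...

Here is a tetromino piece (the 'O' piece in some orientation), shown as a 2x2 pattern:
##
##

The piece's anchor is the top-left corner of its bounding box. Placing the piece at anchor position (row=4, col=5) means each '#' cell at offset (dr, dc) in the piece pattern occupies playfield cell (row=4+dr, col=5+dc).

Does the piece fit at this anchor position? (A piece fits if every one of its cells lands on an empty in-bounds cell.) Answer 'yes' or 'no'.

Check each piece cell at anchor (4, 5):
  offset (0,0) -> (4,5): empty -> OK
  offset (0,1) -> (4,6): empty -> OK
  offset (1,0) -> (5,5): occupied ('#') -> FAIL
  offset (1,1) -> (5,6): occupied ('#') -> FAIL
All cells valid: no

Answer: no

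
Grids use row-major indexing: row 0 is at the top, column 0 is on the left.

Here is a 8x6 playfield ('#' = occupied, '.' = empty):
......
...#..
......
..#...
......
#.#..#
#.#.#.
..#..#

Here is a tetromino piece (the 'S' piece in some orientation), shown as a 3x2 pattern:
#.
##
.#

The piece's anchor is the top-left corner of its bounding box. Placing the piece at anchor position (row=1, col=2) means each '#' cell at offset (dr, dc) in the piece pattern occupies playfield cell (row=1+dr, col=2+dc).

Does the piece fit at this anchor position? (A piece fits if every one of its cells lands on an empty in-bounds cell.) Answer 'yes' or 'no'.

Answer: yes

Derivation:
Check each piece cell at anchor (1, 2):
  offset (0,0) -> (1,2): empty -> OK
  offset (1,0) -> (2,2): empty -> OK
  offset (1,1) -> (2,3): empty -> OK
  offset (2,1) -> (3,3): empty -> OK
All cells valid: yes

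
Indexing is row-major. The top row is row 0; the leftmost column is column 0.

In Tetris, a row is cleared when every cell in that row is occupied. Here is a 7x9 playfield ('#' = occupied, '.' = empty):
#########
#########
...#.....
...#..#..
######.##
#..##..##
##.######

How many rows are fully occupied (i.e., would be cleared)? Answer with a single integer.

Answer: 2

Derivation:
Check each row:
  row 0: 0 empty cells -> FULL (clear)
  row 1: 0 empty cells -> FULL (clear)
  row 2: 8 empty cells -> not full
  row 3: 7 empty cells -> not full
  row 4: 1 empty cell -> not full
  row 5: 4 empty cells -> not full
  row 6: 1 empty cell -> not full
Total rows cleared: 2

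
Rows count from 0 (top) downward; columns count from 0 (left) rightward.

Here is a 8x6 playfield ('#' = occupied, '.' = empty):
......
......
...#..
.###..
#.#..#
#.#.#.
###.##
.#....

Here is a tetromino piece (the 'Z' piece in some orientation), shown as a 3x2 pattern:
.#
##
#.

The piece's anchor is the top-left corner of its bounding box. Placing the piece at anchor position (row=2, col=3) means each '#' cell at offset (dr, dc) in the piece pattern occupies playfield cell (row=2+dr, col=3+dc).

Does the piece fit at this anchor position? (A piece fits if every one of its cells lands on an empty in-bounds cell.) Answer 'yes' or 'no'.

Check each piece cell at anchor (2, 3):
  offset (0,1) -> (2,4): empty -> OK
  offset (1,0) -> (3,3): occupied ('#') -> FAIL
  offset (1,1) -> (3,4): empty -> OK
  offset (2,0) -> (4,3): empty -> OK
All cells valid: no

Answer: no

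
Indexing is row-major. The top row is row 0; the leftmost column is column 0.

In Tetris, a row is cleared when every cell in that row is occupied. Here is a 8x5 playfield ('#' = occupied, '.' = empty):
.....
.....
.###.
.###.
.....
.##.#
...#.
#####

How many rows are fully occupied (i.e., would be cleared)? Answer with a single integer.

Check each row:
  row 0: 5 empty cells -> not full
  row 1: 5 empty cells -> not full
  row 2: 2 empty cells -> not full
  row 3: 2 empty cells -> not full
  row 4: 5 empty cells -> not full
  row 5: 2 empty cells -> not full
  row 6: 4 empty cells -> not full
  row 7: 0 empty cells -> FULL (clear)
Total rows cleared: 1

Answer: 1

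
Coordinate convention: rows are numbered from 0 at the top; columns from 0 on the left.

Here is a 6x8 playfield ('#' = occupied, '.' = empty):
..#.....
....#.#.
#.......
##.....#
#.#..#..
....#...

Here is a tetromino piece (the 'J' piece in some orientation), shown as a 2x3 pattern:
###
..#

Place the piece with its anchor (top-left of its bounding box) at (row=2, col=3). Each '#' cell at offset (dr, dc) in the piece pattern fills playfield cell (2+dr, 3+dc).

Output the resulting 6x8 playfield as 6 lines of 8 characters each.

Answer: ..#.....
....#.#.
#..###..
##...#.#
#.#..#..
....#...

Derivation:
Fill (2+0,3+0) = (2,3)
Fill (2+0,3+1) = (2,4)
Fill (2+0,3+2) = (2,5)
Fill (2+1,3+2) = (3,5)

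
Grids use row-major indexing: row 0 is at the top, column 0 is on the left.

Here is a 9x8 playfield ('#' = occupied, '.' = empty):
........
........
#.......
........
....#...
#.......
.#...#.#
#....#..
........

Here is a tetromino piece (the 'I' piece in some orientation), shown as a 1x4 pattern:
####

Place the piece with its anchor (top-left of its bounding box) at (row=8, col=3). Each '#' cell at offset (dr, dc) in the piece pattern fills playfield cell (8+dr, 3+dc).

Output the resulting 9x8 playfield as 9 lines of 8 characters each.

Answer: ........
........
#.......
........
....#...
#.......
.#...#.#
#....#..
...####.

Derivation:
Fill (8+0,3+0) = (8,3)
Fill (8+0,3+1) = (8,4)
Fill (8+0,3+2) = (8,5)
Fill (8+0,3+3) = (8,6)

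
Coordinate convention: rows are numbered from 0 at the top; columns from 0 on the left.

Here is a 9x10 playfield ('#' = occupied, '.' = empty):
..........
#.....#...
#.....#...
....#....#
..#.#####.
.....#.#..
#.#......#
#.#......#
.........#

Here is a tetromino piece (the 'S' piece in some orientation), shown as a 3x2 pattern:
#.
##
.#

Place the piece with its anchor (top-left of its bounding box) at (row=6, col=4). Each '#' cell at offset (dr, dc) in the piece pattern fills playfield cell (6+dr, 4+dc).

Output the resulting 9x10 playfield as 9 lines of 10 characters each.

Fill (6+0,4+0) = (6,4)
Fill (6+1,4+0) = (7,4)
Fill (6+1,4+1) = (7,5)
Fill (6+2,4+1) = (8,5)

Answer: ..........
#.....#...
#.....#...
....#....#
..#.#####.
.....#.#..
#.#.#....#
#.#.##...#
.....#...#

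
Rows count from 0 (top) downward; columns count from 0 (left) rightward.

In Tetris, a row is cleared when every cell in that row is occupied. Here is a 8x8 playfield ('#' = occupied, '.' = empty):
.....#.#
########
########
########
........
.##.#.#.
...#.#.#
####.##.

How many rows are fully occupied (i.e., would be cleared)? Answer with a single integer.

Check each row:
  row 0: 6 empty cells -> not full
  row 1: 0 empty cells -> FULL (clear)
  row 2: 0 empty cells -> FULL (clear)
  row 3: 0 empty cells -> FULL (clear)
  row 4: 8 empty cells -> not full
  row 5: 4 empty cells -> not full
  row 6: 5 empty cells -> not full
  row 7: 2 empty cells -> not full
Total rows cleared: 3

Answer: 3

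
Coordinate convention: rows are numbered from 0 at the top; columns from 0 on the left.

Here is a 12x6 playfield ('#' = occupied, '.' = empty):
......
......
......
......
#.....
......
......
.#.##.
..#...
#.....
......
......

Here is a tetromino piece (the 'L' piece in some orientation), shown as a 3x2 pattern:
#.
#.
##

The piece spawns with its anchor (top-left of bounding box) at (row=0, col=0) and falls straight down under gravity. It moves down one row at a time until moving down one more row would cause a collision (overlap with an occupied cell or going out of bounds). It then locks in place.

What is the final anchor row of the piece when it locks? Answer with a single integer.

Answer: 1

Derivation:
Spawn at (row=0, col=0). Try each row:
  row 0: fits
  row 1: fits
  row 2: blocked -> lock at row 1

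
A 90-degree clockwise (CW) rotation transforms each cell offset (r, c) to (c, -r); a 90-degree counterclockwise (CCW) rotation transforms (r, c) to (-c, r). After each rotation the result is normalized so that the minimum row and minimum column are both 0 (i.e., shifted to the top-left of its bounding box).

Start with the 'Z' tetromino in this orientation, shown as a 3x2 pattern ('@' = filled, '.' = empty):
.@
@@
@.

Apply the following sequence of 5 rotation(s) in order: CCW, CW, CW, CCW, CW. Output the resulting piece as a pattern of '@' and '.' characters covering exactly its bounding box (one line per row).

Answer: @@.
.@@

Derivation:
Start:
.@
@@
@.
After rotation 1 (CCW):
@@.
.@@
After rotation 2 (CW):
.@
@@
@.
After rotation 3 (CW):
@@.
.@@
After rotation 4 (CCW):
.@
@@
@.
After rotation 5 (CW):
@@.
.@@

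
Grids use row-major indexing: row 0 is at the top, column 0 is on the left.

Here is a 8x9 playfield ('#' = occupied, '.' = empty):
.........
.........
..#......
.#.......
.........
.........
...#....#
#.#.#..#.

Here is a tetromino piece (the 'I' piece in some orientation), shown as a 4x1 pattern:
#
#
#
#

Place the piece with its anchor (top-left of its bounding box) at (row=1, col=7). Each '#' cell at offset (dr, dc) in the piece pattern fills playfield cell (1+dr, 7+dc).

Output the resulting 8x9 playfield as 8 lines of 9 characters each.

Answer: .........
.......#.
..#....#.
.#.....#.
.......#.
.........
...#....#
#.#.#..#.

Derivation:
Fill (1+0,7+0) = (1,7)
Fill (1+1,7+0) = (2,7)
Fill (1+2,7+0) = (3,7)
Fill (1+3,7+0) = (4,7)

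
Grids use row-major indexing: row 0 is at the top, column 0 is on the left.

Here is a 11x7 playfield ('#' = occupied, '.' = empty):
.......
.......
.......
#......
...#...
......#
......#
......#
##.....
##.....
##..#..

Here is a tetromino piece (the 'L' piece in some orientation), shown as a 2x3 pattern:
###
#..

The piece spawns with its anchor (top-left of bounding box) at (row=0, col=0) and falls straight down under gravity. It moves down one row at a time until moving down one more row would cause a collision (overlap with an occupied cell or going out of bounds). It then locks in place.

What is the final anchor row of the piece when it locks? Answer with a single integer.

Spawn at (row=0, col=0). Try each row:
  row 0: fits
  row 1: fits
  row 2: blocked -> lock at row 1

Answer: 1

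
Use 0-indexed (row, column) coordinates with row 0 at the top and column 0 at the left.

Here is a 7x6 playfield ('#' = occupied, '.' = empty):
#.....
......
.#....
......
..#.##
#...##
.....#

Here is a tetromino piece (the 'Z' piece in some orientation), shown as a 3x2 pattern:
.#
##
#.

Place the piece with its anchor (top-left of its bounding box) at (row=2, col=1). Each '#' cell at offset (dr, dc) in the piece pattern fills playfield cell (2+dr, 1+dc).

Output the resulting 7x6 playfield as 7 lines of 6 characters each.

Fill (2+0,1+1) = (2,2)
Fill (2+1,1+0) = (3,1)
Fill (2+1,1+1) = (3,2)
Fill (2+2,1+0) = (4,1)

Answer: #.....
......
.##...
.##...
.##.##
#...##
.....#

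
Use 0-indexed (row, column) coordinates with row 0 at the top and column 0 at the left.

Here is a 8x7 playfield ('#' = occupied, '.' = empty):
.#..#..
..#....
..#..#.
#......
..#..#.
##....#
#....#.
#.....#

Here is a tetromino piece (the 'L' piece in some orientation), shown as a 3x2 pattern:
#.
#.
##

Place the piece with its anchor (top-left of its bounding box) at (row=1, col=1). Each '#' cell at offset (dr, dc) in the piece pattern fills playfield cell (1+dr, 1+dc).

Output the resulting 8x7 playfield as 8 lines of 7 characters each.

Answer: .#..#..
.##....
.##..#.
###....
..#..#.
##....#
#....#.
#.....#

Derivation:
Fill (1+0,1+0) = (1,1)
Fill (1+1,1+0) = (2,1)
Fill (1+2,1+0) = (3,1)
Fill (1+2,1+1) = (3,2)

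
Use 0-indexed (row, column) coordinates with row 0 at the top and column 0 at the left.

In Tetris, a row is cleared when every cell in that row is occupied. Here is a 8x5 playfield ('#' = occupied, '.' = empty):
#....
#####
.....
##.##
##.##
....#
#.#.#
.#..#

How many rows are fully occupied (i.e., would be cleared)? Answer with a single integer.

Answer: 1

Derivation:
Check each row:
  row 0: 4 empty cells -> not full
  row 1: 0 empty cells -> FULL (clear)
  row 2: 5 empty cells -> not full
  row 3: 1 empty cell -> not full
  row 4: 1 empty cell -> not full
  row 5: 4 empty cells -> not full
  row 6: 2 empty cells -> not full
  row 7: 3 empty cells -> not full
Total rows cleared: 1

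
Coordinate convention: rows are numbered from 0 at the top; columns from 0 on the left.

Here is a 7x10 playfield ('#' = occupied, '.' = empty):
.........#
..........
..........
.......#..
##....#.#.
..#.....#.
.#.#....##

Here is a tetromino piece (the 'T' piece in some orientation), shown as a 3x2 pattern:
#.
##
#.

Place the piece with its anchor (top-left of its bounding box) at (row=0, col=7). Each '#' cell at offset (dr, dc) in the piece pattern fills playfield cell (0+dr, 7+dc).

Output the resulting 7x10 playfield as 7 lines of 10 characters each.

Fill (0+0,7+0) = (0,7)
Fill (0+1,7+0) = (1,7)
Fill (0+1,7+1) = (1,8)
Fill (0+2,7+0) = (2,7)

Answer: .......#.#
.......##.
.......#..
.......#..
##....#.#.
..#.....#.
.#.#....##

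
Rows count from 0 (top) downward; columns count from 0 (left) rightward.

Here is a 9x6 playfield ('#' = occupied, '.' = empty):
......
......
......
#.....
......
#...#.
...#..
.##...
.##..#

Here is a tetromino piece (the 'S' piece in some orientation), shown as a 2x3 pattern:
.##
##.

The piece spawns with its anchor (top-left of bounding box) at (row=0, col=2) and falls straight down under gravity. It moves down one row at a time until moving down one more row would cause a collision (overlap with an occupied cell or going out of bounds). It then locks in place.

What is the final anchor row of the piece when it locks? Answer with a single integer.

Spawn at (row=0, col=2). Try each row:
  row 0: fits
  row 1: fits
  row 2: fits
  row 3: fits
  row 4: fits
  row 5: blocked -> lock at row 4

Answer: 4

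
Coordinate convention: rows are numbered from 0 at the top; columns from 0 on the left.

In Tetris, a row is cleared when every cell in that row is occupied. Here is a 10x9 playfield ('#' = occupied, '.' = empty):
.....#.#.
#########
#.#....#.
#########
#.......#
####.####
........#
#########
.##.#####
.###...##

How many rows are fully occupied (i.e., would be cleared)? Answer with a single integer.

Check each row:
  row 0: 7 empty cells -> not full
  row 1: 0 empty cells -> FULL (clear)
  row 2: 6 empty cells -> not full
  row 3: 0 empty cells -> FULL (clear)
  row 4: 7 empty cells -> not full
  row 5: 1 empty cell -> not full
  row 6: 8 empty cells -> not full
  row 7: 0 empty cells -> FULL (clear)
  row 8: 2 empty cells -> not full
  row 9: 4 empty cells -> not full
Total rows cleared: 3

Answer: 3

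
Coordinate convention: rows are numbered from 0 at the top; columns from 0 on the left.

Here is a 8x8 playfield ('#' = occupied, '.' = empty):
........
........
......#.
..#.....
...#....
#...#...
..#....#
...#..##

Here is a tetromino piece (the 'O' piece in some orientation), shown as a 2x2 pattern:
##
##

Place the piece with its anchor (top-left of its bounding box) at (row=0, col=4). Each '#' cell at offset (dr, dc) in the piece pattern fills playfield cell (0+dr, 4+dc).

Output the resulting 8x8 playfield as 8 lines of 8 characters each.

Fill (0+0,4+0) = (0,4)
Fill (0+0,4+1) = (0,5)
Fill (0+1,4+0) = (1,4)
Fill (0+1,4+1) = (1,5)

Answer: ....##..
....##..
......#.
..#.....
...#....
#...#...
..#....#
...#..##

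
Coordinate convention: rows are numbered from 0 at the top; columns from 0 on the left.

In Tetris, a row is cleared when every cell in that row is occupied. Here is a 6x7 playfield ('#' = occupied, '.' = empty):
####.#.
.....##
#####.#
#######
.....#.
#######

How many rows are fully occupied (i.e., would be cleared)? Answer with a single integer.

Check each row:
  row 0: 2 empty cells -> not full
  row 1: 5 empty cells -> not full
  row 2: 1 empty cell -> not full
  row 3: 0 empty cells -> FULL (clear)
  row 4: 6 empty cells -> not full
  row 5: 0 empty cells -> FULL (clear)
Total rows cleared: 2

Answer: 2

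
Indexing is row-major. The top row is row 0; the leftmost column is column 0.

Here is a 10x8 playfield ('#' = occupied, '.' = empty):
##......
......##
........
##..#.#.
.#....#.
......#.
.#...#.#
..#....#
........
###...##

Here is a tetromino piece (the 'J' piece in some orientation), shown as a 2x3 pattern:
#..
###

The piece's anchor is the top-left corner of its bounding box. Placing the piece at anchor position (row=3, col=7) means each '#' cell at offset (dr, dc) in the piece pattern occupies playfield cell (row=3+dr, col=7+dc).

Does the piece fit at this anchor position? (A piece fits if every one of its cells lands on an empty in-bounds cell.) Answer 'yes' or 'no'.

Check each piece cell at anchor (3, 7):
  offset (0,0) -> (3,7): empty -> OK
  offset (1,0) -> (4,7): empty -> OK
  offset (1,1) -> (4,8): out of bounds -> FAIL
  offset (1,2) -> (4,9): out of bounds -> FAIL
All cells valid: no

Answer: no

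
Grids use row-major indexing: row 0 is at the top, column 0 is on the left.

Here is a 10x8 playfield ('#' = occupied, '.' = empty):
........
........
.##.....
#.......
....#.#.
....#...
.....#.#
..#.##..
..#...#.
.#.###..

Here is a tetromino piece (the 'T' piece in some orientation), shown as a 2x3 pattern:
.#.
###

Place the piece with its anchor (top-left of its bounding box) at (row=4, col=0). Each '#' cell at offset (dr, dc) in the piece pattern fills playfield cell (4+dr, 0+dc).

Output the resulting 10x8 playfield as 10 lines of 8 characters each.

Answer: ........
........
.##.....
#.......
.#..#.#.
###.#...
.....#.#
..#.##..
..#...#.
.#.###..

Derivation:
Fill (4+0,0+1) = (4,1)
Fill (4+1,0+0) = (5,0)
Fill (4+1,0+1) = (5,1)
Fill (4+1,0+2) = (5,2)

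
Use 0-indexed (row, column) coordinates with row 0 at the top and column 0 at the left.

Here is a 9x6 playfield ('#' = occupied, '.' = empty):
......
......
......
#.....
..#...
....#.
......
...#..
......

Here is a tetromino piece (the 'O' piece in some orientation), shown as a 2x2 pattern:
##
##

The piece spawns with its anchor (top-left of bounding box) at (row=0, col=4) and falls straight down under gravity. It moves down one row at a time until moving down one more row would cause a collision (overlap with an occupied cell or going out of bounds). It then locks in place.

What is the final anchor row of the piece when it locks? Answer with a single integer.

Spawn at (row=0, col=4). Try each row:
  row 0: fits
  row 1: fits
  row 2: fits
  row 3: fits
  row 4: blocked -> lock at row 3

Answer: 3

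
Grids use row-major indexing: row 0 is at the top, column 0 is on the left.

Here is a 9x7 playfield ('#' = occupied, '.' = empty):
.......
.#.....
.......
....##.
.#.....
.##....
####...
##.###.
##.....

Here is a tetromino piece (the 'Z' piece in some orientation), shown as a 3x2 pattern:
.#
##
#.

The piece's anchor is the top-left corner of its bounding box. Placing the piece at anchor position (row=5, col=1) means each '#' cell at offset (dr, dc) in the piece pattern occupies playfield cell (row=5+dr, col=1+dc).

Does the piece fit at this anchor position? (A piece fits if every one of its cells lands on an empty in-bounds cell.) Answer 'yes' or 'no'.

Check each piece cell at anchor (5, 1):
  offset (0,1) -> (5,2): occupied ('#') -> FAIL
  offset (1,0) -> (6,1): occupied ('#') -> FAIL
  offset (1,1) -> (6,2): occupied ('#') -> FAIL
  offset (2,0) -> (7,1): occupied ('#') -> FAIL
All cells valid: no

Answer: no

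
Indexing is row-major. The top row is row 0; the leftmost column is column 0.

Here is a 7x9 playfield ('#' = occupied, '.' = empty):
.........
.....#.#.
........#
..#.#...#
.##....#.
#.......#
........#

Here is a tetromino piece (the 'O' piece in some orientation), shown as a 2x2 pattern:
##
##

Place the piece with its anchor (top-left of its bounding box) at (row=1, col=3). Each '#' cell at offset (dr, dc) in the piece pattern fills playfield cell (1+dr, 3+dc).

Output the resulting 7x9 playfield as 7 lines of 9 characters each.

Fill (1+0,3+0) = (1,3)
Fill (1+0,3+1) = (1,4)
Fill (1+1,3+0) = (2,3)
Fill (1+1,3+1) = (2,4)

Answer: .........
...###.#.
...##...#
..#.#...#
.##....#.
#.......#
........#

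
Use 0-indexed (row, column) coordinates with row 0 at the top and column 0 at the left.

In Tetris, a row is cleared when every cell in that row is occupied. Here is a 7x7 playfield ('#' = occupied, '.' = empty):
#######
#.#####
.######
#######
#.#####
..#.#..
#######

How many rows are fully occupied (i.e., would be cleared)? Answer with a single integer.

Check each row:
  row 0: 0 empty cells -> FULL (clear)
  row 1: 1 empty cell -> not full
  row 2: 1 empty cell -> not full
  row 3: 0 empty cells -> FULL (clear)
  row 4: 1 empty cell -> not full
  row 5: 5 empty cells -> not full
  row 6: 0 empty cells -> FULL (clear)
Total rows cleared: 3

Answer: 3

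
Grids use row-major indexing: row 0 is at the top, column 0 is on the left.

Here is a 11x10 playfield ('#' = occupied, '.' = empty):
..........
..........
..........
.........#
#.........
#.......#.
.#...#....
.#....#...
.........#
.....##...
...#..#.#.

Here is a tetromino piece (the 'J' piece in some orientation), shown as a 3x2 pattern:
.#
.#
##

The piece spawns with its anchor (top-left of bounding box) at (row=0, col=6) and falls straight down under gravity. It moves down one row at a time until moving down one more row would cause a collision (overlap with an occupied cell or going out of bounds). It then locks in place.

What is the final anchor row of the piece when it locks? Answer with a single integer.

Spawn at (row=0, col=6). Try each row:
  row 0: fits
  row 1: fits
  row 2: fits
  row 3: fits
  row 4: fits
  row 5: blocked -> lock at row 4

Answer: 4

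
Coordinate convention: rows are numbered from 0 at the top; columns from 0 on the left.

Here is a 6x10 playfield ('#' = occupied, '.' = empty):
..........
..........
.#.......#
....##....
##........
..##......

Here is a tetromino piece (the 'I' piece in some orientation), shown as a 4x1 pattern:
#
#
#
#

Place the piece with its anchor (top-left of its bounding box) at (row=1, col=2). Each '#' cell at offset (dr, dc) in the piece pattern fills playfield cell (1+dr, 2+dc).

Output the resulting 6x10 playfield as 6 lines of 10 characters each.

Answer: ..........
..#.......
.##......#
..#.##....
###.......
..##......

Derivation:
Fill (1+0,2+0) = (1,2)
Fill (1+1,2+0) = (2,2)
Fill (1+2,2+0) = (3,2)
Fill (1+3,2+0) = (4,2)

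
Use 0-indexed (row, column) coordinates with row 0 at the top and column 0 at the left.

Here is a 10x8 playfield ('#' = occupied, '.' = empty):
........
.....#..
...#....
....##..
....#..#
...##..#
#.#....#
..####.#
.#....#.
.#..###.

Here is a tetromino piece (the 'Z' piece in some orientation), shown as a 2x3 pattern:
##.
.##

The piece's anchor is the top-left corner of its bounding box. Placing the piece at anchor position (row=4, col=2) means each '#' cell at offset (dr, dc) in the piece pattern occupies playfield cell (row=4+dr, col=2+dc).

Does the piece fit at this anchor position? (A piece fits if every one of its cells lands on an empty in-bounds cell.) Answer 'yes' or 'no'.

Answer: no

Derivation:
Check each piece cell at anchor (4, 2):
  offset (0,0) -> (4,2): empty -> OK
  offset (0,1) -> (4,3): empty -> OK
  offset (1,1) -> (5,3): occupied ('#') -> FAIL
  offset (1,2) -> (5,4): occupied ('#') -> FAIL
All cells valid: no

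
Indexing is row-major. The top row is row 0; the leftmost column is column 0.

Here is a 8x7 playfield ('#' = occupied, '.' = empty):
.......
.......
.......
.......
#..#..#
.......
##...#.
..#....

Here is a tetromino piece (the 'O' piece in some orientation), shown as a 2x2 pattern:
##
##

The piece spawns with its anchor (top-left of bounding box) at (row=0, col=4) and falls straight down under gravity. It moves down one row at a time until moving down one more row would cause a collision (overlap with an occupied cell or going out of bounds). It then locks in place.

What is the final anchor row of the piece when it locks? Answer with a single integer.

Spawn at (row=0, col=4). Try each row:
  row 0: fits
  row 1: fits
  row 2: fits
  row 3: fits
  row 4: fits
  row 5: blocked -> lock at row 4

Answer: 4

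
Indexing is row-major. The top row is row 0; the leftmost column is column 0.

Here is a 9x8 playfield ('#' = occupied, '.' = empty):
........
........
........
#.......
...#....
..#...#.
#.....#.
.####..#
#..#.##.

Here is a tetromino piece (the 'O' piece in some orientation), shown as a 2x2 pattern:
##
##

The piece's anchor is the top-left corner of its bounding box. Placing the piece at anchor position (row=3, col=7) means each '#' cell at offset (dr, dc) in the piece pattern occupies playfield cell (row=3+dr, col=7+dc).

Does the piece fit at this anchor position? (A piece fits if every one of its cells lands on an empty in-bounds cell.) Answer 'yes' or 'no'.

Answer: no

Derivation:
Check each piece cell at anchor (3, 7):
  offset (0,0) -> (3,7): empty -> OK
  offset (0,1) -> (3,8): out of bounds -> FAIL
  offset (1,0) -> (4,7): empty -> OK
  offset (1,1) -> (4,8): out of bounds -> FAIL
All cells valid: no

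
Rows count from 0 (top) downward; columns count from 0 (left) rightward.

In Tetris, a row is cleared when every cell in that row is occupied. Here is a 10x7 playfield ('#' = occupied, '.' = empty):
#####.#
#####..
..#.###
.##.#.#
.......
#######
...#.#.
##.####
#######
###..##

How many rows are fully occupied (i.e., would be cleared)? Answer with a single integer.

Check each row:
  row 0: 1 empty cell -> not full
  row 1: 2 empty cells -> not full
  row 2: 3 empty cells -> not full
  row 3: 3 empty cells -> not full
  row 4: 7 empty cells -> not full
  row 5: 0 empty cells -> FULL (clear)
  row 6: 5 empty cells -> not full
  row 7: 1 empty cell -> not full
  row 8: 0 empty cells -> FULL (clear)
  row 9: 2 empty cells -> not full
Total rows cleared: 2

Answer: 2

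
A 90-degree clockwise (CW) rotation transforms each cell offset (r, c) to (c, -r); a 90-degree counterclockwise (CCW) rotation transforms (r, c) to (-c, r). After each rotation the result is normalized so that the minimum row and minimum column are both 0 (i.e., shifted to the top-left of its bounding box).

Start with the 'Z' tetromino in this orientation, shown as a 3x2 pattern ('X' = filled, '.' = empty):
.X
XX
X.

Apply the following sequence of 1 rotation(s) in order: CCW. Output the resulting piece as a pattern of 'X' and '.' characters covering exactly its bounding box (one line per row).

Start:
.X
XX
X.
After rotation 1 (CCW):
XX.
.XX

Answer: XX.
.XX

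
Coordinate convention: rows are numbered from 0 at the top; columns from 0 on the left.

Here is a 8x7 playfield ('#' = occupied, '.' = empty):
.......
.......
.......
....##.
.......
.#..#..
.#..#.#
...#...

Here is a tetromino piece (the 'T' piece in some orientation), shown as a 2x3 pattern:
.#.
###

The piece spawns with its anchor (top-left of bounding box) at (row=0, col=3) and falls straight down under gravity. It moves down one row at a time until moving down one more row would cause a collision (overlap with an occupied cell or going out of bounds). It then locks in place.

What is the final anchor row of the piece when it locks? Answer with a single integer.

Spawn at (row=0, col=3). Try each row:
  row 0: fits
  row 1: fits
  row 2: blocked -> lock at row 1

Answer: 1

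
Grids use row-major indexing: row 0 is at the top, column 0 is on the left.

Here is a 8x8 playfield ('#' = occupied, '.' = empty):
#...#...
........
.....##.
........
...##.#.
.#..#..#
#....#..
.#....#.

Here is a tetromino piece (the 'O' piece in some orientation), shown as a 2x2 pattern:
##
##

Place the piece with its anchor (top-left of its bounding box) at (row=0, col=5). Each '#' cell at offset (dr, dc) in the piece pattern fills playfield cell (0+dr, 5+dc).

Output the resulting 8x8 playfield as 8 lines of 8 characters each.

Answer: #...###.
.....##.
.....##.
........
...##.#.
.#..#..#
#....#..
.#....#.

Derivation:
Fill (0+0,5+0) = (0,5)
Fill (0+0,5+1) = (0,6)
Fill (0+1,5+0) = (1,5)
Fill (0+1,5+1) = (1,6)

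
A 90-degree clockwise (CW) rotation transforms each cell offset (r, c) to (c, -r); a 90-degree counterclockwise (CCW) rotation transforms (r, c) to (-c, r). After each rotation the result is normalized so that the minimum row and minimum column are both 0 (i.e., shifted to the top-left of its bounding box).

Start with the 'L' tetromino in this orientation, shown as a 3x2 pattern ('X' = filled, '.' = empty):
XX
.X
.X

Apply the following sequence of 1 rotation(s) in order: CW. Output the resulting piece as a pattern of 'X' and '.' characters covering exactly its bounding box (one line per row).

Answer: ..X
XXX

Derivation:
Start:
XX
.X
.X
After rotation 1 (CW):
..X
XXX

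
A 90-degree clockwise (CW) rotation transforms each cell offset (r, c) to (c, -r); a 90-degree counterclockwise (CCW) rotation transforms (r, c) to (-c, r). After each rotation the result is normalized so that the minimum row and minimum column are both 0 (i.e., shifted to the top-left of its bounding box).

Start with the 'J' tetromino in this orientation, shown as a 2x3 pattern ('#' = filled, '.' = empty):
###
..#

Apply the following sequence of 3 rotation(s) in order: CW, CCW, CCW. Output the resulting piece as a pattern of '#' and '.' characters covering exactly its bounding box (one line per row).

Answer: ##
#.
#.

Derivation:
Start:
###
..#
After rotation 1 (CW):
.#
.#
##
After rotation 2 (CCW):
###
..#
After rotation 3 (CCW):
##
#.
#.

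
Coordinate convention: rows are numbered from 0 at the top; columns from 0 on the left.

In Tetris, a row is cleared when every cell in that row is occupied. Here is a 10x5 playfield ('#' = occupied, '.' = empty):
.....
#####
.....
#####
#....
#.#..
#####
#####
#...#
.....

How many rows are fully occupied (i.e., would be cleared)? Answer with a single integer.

Check each row:
  row 0: 5 empty cells -> not full
  row 1: 0 empty cells -> FULL (clear)
  row 2: 5 empty cells -> not full
  row 3: 0 empty cells -> FULL (clear)
  row 4: 4 empty cells -> not full
  row 5: 3 empty cells -> not full
  row 6: 0 empty cells -> FULL (clear)
  row 7: 0 empty cells -> FULL (clear)
  row 8: 3 empty cells -> not full
  row 9: 5 empty cells -> not full
Total rows cleared: 4

Answer: 4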